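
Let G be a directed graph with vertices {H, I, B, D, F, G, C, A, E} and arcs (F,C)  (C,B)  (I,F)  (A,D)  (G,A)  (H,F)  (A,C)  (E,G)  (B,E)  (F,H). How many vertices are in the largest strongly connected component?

{A, B, C, E, G} are all mutually reachable — one SCC of size 5.
{F, H} are all mutually reachable — one SCC of size 2.
{D} is an SCC by itself.
{I} is an SCC by itself.
The largest has 5 vertices.

5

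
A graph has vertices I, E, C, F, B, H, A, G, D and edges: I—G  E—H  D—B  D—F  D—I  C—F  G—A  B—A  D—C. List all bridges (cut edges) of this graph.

E-H

The edges on the cycle D-C-F-D are not bridges since each lies on that cycle.
But removing H—E disconnects H from E — this is a bridge.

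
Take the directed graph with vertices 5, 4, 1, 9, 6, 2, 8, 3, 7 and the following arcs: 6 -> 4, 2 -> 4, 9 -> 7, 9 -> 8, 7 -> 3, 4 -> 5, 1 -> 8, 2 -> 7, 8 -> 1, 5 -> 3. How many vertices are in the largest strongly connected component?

2

{1, 8} are all mutually reachable — one SCC of size 2.
{3} is an SCC by itself.
{2} is an SCC by itself.
{4} is an SCC by itself.
{6} is an SCC by itself.
(and 3 more singleton SCCs)
The largest has 2 vertices.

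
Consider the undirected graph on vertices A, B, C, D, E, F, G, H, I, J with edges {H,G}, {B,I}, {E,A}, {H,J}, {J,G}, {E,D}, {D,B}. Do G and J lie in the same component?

From G we can reach G, H, J, which includes J.

Yes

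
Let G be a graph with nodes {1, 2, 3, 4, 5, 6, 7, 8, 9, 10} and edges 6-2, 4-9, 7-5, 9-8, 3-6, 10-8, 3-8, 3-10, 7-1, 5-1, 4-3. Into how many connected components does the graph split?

2

Starting from 1 we can reach 1, 5, 7. That is one component of size 3.
Starting from 2 we can reach 2, 3, 4, 6, 8, 9, 10. That is one component of size 7.
Total: 2 components.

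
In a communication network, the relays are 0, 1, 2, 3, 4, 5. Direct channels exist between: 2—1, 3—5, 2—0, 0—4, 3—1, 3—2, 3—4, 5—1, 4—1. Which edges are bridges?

none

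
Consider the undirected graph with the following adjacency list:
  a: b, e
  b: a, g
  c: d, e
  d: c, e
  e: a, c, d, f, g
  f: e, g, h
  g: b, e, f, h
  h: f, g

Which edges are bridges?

none

The edges on the cycle e-c-d-e are not bridges since each lies on that cycle.
Every edge lies on some cycle, so there are no bridges.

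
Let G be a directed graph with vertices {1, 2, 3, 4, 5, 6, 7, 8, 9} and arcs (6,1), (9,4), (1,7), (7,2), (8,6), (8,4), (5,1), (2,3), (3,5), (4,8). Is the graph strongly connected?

No

There is no directed path from 6 to 9, so the graph is not strongly connected.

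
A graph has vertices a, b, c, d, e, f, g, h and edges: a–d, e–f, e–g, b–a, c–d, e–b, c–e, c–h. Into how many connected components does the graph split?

Starting from a we can reach a, b, c, d, e, f, g, h. That is one component of size 8.
Total: 1 component.

1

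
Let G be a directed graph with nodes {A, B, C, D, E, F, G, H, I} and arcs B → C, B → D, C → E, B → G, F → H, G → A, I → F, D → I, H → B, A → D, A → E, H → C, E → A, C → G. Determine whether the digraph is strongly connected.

From A we can reach every vertex (A, B, C, D, E, F, G, H, I), and every vertex can reach A (A, B, C, D, E, F, G, H, I). So the whole graph is one strongly connected component.

Yes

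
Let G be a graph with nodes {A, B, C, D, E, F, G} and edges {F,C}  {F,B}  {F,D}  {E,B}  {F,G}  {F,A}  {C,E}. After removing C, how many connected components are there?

1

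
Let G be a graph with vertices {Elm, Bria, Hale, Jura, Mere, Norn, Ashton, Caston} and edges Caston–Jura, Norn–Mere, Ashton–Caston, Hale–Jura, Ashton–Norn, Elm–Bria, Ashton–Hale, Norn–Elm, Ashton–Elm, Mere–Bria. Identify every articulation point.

Removing Ashton increases the component count from 1 to 2, so Ashton is a cut vertex.
By contrast removing Bria leaves 1 component; it is not a cut vertex. No other vertex is a cut vertex either.

Ashton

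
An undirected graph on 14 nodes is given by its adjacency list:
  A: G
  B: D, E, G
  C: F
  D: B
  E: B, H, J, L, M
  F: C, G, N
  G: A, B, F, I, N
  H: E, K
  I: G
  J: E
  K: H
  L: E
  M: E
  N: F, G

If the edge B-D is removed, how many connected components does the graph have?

Before removal there is 1 component.
B-D is a bridge — removing it separates B's side from D's side.
After removal: 2 components.

2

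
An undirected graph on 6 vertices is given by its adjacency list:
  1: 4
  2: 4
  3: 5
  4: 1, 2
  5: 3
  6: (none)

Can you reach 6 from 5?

The component containing 5 is {3, 5}, and 6 is not in it.

No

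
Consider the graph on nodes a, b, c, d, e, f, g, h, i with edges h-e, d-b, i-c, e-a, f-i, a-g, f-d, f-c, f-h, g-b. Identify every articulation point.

f

Removing f increases the component count from 1 to 2, so f is a cut vertex.
By contrast removing d leaves 1 component; it is not a cut vertex. No other vertex is a cut vertex either.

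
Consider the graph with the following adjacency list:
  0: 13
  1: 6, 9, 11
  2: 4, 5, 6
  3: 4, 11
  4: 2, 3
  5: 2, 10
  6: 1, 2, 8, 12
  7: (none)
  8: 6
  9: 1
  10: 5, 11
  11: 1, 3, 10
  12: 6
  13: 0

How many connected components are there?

3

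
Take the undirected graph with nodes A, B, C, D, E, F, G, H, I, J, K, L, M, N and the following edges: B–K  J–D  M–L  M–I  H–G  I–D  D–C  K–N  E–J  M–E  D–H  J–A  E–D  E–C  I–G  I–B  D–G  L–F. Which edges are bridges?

A-J, B-I, B-K, F-L, K-N, L-M

The edges on the cycle E-J-D-E are not bridges since each lies on that cycle.
But removing K–N disconnects K from N; removing A–J disconnects A from J; removing L–M disconnects L from M; removing K–B disconnects K from B — these are bridges.
In total 6 edges are bridges.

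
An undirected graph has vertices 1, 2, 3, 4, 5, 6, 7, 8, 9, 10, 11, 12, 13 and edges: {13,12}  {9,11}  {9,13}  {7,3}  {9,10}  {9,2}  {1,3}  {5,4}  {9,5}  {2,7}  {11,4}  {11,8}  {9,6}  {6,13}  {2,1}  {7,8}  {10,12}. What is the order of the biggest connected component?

Starting from 1 we can reach 1, 2, 3, 4, 5, 6, 7, 8, 9, 10, 11, 12, 13. That is one component of size 13.
The largest has 13 vertices.

13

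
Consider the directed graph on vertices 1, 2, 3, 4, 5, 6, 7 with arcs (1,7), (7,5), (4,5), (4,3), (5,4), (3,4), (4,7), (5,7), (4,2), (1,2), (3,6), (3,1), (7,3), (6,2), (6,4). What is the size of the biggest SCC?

{1, 3, 4, 5, 6, 7} are all mutually reachable — one SCC of size 6.
{2} is an SCC by itself.
The largest has 6 vertices.

6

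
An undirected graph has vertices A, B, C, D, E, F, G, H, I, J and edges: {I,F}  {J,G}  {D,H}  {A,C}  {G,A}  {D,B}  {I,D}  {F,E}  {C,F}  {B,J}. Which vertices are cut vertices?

Removing D increases the component count from 1 to 2, so D is a cut vertex.
Removing F increases the component count from 1 to 2, so F is a cut vertex.
By contrast removing B leaves 1 component; it is not a cut vertex. No other vertex is a cut vertex either.

D, F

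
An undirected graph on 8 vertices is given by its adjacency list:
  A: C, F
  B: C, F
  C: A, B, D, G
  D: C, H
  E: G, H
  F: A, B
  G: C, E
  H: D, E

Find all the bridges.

none

The edges on the cycle C-G-E-H-D-C are not bridges since each lies on that cycle.
Every edge lies on some cycle, so there are no bridges.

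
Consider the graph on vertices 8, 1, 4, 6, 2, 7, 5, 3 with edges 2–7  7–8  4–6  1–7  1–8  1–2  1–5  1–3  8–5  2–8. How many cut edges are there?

The edges on the cycle 1-2-8-7-1 are not bridges since each lies on that cycle.
But removing 4–6 disconnects 4 from 6; removing 3–1 disconnects 3 from 1 — these are bridges.
That makes 2 bridges.

2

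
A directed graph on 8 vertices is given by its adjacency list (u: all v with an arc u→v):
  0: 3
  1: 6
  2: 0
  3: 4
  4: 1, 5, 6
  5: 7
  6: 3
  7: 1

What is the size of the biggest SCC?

{1, 3, 4, 5, 6, 7} are all mutually reachable — one SCC of size 6.
{0} is an SCC by itself.
{2} is an SCC by itself.
The largest has 6 vertices.

6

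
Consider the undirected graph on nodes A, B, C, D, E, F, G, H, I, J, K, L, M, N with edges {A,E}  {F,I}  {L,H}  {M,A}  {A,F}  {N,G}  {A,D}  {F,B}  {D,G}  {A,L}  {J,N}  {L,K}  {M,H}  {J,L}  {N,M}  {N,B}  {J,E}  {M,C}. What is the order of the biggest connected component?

Starting from A we can reach A, B, C, D, E, F, G, H, I, J, K, L, M, N. That is one component of size 14.
The largest has 14 vertices.

14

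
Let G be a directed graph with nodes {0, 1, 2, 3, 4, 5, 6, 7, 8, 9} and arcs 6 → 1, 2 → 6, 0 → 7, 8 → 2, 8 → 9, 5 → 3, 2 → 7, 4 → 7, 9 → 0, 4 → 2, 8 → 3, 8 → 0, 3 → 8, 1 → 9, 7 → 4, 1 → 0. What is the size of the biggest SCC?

{0, 1, 2, 4, 6, 7, 9} are all mutually reachable — one SCC of size 7.
{3, 8} are all mutually reachable — one SCC of size 2.
{5} is an SCC by itself.
The largest has 7 vertices.

7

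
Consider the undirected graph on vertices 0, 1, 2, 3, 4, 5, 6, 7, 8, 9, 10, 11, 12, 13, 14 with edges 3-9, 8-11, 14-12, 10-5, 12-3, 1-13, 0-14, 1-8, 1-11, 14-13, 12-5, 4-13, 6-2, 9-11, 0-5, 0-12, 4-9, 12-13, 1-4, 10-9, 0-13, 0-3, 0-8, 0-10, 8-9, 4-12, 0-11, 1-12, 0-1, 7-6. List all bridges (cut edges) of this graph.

The edges on the cycle 4-12-3-9-4 are not bridges since each lies on that cycle.
But removing 6-2 disconnects 6 from 2; removing 7-6 disconnects 7 from 6 — these are bridges.

2-6, 6-7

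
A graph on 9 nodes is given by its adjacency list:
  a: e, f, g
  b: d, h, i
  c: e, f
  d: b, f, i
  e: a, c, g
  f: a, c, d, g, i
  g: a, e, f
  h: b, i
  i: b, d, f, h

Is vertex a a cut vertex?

No

Deleting a leaves 1 component (was 1) (its neighbors e, f, g remain connected to each other), so a is not a cut vertex.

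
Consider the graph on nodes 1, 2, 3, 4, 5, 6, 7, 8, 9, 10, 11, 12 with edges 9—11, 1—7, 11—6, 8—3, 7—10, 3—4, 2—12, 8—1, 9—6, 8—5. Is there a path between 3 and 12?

The component containing 3 is {1, 3, 4, 5, 7, 8, 10}, and 12 is not in it.

No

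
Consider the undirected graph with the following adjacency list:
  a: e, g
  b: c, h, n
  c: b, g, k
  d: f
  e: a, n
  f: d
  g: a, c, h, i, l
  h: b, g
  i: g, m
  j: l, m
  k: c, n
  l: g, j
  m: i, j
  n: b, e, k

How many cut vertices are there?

Removing g increases the component count from 2 to 3, so g is a cut vertex.
By contrast removing a leaves 2 components; it is not a cut vertex. No other vertex is a cut vertex either.

1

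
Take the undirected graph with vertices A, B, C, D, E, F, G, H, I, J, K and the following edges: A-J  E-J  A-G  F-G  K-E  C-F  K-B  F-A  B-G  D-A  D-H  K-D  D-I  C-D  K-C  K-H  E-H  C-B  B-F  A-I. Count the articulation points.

Removing A, for instance, still leaves 1 component. No single vertex removal increases the component count — the graph has no articulation points.

0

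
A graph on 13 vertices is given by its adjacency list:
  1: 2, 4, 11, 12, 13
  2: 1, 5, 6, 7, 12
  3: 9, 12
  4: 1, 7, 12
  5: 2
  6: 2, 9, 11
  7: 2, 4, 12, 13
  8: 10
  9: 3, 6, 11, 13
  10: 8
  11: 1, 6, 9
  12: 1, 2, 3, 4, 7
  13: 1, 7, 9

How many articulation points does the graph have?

1

Removing 2 increases the component count from 2 to 3, so 2 is a cut vertex.
By contrast removing 12 leaves 2 components; it is not a cut vertex. No other vertex is a cut vertex either.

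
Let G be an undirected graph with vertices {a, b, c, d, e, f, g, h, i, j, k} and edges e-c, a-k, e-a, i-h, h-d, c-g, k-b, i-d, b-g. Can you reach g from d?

No

The component containing d is {d, h, i}, and g is not in it.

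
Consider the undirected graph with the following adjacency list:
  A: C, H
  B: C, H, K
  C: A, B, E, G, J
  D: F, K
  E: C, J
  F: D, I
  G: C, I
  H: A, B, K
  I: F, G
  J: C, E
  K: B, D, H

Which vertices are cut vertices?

C

Removing C increases the component count from 1 to 2, so C is a cut vertex.
By contrast removing I leaves 1 component; it is not a cut vertex. No other vertex is a cut vertex either.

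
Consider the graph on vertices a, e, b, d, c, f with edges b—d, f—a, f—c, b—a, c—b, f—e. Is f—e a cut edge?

Removing f—e leaves no path between f and e: the component count goes from 1 to 2. So it is a bridge.

Yes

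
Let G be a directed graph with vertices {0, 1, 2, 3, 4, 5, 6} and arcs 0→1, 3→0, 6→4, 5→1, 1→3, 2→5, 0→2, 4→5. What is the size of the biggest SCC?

5

{0, 1, 2, 3, 5} are all mutually reachable — one SCC of size 5.
{6} is an SCC by itself.
{4} is an SCC by itself.
The largest has 5 vertices.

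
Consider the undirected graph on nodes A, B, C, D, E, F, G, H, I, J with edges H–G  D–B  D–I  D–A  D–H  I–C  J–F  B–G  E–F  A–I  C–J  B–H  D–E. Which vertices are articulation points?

Removing D increases the component count from 1 to 2, so D is a cut vertex.
By contrast removing E leaves 1 component; it is not a cut vertex. No other vertex is a cut vertex either.

D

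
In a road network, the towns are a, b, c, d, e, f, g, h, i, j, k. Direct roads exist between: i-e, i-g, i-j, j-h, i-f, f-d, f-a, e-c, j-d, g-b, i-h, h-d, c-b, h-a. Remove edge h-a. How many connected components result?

h and a are still connected via h-i-f-a, so the component count stays at 2.

2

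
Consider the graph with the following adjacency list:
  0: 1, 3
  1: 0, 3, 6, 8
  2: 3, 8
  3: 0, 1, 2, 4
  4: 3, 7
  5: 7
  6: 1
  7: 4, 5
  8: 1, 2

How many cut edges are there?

4

The edges on the cycle 3-2-8-1-0-3 are not bridges since each lies on that cycle.
But removing 6-1 disconnects 6 from 1; removing 5-7 disconnects 5 from 7; removing 7-4 disconnects 7 from 4; removing 3-4 disconnects 3 from 4 — these are bridges.
That makes 4 bridges.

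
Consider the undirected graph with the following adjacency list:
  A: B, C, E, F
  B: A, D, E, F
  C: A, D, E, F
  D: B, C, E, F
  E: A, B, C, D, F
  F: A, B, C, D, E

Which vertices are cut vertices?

none

Removing D, for instance, still leaves 1 component. No single vertex removal increases the component count — the graph has no articulation points.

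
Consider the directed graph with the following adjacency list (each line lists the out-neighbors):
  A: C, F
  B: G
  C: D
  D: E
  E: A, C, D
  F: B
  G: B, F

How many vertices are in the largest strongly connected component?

4

{A, C, D, E} are all mutually reachable — one SCC of size 4.
{B, F, G} are all mutually reachable — one SCC of size 3.
The largest has 4 vertices.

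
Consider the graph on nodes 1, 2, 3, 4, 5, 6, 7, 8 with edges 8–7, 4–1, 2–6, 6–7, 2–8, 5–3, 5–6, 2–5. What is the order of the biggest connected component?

6

Starting from 1 we can reach 1, 4. That is one component of size 2.
Starting from 2 we can reach 2, 3, 5, 6, 7, 8. That is one component of size 6.
The largest has 6 vertices.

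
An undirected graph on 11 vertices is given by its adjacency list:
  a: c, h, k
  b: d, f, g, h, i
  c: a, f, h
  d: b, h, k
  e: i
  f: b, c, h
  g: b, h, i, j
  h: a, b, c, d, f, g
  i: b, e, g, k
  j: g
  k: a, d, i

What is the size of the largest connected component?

11

Starting from a we can reach a, b, c, d, e, f, g, h, i, j, k. That is one component of size 11.
The largest has 11 vertices.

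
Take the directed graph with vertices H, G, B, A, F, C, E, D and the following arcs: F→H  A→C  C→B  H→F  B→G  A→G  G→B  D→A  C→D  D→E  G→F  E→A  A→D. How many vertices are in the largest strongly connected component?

4

{A, C, D, E} are all mutually reachable — one SCC of size 4.
{F, H} are all mutually reachable — one SCC of size 2.
{B, G} are all mutually reachable — one SCC of size 2.
The largest has 4 vertices.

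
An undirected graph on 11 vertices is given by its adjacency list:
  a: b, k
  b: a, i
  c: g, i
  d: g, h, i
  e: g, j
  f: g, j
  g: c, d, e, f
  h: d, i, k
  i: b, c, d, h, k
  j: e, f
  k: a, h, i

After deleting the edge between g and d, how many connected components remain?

g and d are still connected via g-c-i-d, so the component count stays at 1.

1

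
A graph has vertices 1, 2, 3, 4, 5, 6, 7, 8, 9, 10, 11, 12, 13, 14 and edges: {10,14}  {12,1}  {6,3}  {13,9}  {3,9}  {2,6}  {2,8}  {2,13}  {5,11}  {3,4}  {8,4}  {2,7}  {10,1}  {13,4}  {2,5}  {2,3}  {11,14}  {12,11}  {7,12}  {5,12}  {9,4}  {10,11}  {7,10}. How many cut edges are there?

0

The edges on the cycle 2-6-3-2 are not bridges since each lies on that cycle.
Every edge lies on some cycle, so there are no bridges.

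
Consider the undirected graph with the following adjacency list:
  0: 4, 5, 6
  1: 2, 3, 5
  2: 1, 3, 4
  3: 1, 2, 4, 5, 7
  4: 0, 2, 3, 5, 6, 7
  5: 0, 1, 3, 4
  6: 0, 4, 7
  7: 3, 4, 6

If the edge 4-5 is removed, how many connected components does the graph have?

1

4 and 5 are still connected via 4-3-5, so the component count stays at 1.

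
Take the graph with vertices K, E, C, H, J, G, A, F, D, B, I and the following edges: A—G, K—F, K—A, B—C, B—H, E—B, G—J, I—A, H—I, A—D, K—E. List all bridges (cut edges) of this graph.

A-D, A-G, B-C, F-K, G-J

The edges on the cycle K-E-B-H-I-A-K are not bridges since each lies on that cycle.
But removing K—F disconnects K from F; removing B—C disconnects B from C; removing J—G disconnects J from G; removing D—A disconnects D from A — these are bridges.
In total 5 edges are bridges.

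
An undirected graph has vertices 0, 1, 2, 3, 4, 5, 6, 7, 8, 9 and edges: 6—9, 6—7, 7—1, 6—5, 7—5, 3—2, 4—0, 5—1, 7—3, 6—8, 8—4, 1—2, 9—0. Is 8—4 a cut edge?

No

After removing 8—4, the path 8-6-9-0-4 still connects them, so the edge is not a bridge.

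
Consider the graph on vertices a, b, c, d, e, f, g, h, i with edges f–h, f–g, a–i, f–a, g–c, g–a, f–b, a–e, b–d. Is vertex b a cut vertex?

Yes

Deleting b raises the number of components from 1 to 2, so b is a cut vertex.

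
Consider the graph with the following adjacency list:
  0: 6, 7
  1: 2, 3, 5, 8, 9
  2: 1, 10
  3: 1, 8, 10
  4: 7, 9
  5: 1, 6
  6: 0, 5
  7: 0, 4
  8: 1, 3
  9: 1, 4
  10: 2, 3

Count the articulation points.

1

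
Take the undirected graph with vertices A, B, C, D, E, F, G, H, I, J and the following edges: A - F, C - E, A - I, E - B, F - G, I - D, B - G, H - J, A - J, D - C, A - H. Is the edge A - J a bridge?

After removing A - J, the path A-H-J still connects them, so the edge is not a bridge.

No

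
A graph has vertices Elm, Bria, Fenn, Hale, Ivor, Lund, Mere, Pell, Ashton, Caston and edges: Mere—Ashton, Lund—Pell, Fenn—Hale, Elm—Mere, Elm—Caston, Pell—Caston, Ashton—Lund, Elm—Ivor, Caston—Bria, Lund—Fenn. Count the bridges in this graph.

The edges on the cycle Elm-Mere-Ashton-Lund-Pell-Caston-Elm are not bridges since each lies on that cycle.
But removing Lund—Fenn disconnects Lund from Fenn; removing Hale—Fenn disconnects Hale from Fenn; removing Caston—Bria disconnects Caston from Bria; removing Elm—Ivor disconnects Elm from Ivor — these are bridges.
That makes 4 bridges.

4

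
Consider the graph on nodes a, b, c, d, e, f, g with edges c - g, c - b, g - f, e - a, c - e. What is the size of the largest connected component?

6

d is isolated — a component by itself.
Starting from a we can reach a, b, c, e, f, g. That is one component of size 6.
The largest has 6 vertices.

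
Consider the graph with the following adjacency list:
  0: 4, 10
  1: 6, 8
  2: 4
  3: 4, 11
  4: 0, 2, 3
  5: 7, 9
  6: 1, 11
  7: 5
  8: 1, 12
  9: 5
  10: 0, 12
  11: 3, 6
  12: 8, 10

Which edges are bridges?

2-4, 5-7, 5-9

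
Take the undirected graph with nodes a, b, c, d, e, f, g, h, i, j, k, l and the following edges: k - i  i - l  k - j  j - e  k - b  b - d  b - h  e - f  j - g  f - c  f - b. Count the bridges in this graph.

The edges on the cycle k-j-e-f-b-k are not bridges since each lies on that cycle.
But removing d - b disconnects d from b; removing i - l disconnects i from l; removing f - c disconnects f from c; removing j - g disconnects j from g — these are bridges.
In total 6 edges are bridges.

6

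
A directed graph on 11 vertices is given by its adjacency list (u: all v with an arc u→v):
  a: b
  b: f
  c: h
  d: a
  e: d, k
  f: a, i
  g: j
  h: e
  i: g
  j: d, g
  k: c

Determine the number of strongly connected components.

2

{a, b, d, f, g, i, j} are all mutually reachable — one SCC of size 7.
{c, e, h, k} are all mutually reachable — one SCC of size 4.
That gives 2 strongly connected components.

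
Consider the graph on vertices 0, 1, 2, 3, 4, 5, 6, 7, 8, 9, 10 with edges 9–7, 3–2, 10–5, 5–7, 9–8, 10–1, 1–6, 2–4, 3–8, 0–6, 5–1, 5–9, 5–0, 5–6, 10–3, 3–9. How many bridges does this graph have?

The edges on the cycle 10-5-0-6-1-10 are not bridges since each lies on that cycle.
But removing 3–2 disconnects 3 from 2; removing 4–2 disconnects 4 from 2 — these are bridges.
That makes 2 bridges.

2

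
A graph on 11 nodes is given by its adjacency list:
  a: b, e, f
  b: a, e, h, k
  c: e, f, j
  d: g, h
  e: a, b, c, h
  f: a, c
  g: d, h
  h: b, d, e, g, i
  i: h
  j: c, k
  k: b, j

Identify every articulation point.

Removing h increases the component count from 1 to 3, so h is a cut vertex.
By contrast removing g leaves 1 component; it is not a cut vertex. No other vertex is a cut vertex either.

h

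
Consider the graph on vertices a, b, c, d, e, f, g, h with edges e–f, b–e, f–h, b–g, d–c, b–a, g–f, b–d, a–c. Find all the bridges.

f-h

The edges on the cycle b-g-f-e-b are not bridges since each lies on that cycle.
But removing f–h disconnects f from h — this is a bridge.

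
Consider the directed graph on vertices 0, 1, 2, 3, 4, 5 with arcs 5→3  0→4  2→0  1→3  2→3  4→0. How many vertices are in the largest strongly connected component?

{0, 4} are all mutually reachable — one SCC of size 2.
{1} is an SCC by itself.
{2} is an SCC by itself.
{3} is an SCC by itself.
{5} is an SCC by itself.
The largest has 2 vertices.

2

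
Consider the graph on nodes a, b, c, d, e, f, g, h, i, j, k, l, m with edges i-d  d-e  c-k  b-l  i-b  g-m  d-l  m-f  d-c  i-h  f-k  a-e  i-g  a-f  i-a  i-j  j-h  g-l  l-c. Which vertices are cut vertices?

Removing i increases the component count from 1 to 2, so i is a cut vertex.
By contrast removing g leaves 1 component; it is not a cut vertex. No other vertex is a cut vertex either.

i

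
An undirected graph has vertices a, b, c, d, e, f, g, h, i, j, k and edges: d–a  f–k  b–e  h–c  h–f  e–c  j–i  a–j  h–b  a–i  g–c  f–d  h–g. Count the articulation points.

4

Removing a increases the component count from 1 to 2, so a is a cut vertex.
Removing d increases the component count from 1 to 2, so d is a cut vertex.
Removing f increases the component count from 1 to 3, so f is a cut vertex.
Likewise h is a cut vertex.
By contrast removing k leaves 1 component; it is not a cut vertex. No other vertex is a cut vertex either.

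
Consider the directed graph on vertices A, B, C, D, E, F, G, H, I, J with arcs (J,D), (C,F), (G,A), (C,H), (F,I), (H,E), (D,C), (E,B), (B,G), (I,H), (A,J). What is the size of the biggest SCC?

{A, B, C, D, E, F, G, H, I, J} are all mutually reachable — one SCC of size 10.
The largest has 10 vertices.

10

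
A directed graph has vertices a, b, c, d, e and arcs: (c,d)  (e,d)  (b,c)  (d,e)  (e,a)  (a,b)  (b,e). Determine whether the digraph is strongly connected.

Yes

From b we can reach every vertex (a, b, c, d, e), and every vertex can reach b (a, b, c, d, e). So the whole graph is one strongly connected component.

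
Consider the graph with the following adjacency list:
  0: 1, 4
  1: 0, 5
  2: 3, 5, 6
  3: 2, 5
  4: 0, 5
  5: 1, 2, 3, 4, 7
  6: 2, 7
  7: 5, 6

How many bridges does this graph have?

The edges on the cycle 5-3-2-5 are not bridges since each lies on that cycle.
Every edge lies on some cycle, so there are no bridges.

0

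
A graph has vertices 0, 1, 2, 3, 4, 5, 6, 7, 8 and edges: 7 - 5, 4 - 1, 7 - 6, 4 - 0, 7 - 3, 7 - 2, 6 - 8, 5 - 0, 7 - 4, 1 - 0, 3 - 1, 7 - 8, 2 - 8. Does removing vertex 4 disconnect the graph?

No

Deleting 4 leaves 1 component (was 1) (its neighbors 0, 1, 7 remain connected to each other), so 4 is not a cut vertex.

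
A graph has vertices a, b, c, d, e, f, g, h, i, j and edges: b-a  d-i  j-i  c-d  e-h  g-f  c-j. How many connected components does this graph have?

4

Starting from e we can reach e, h. That is one component of size 2.
Starting from a we can reach a, b. That is one component of size 2.
Starting from f we can reach f, g. That is one component of size 2.
Starting from c we can reach c, d, i, j. That is one component of size 4.
Total: 4 components.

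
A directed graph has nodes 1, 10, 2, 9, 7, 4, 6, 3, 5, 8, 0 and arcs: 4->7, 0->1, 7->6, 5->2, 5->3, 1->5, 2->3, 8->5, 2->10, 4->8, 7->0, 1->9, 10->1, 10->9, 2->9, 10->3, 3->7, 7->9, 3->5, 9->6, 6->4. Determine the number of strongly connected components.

{0, 1, 2, 3, 4, 5, 6, 7, 8, 9, 10} are all mutually reachable — one SCC of size 11.
That gives 1 strongly connected component.

1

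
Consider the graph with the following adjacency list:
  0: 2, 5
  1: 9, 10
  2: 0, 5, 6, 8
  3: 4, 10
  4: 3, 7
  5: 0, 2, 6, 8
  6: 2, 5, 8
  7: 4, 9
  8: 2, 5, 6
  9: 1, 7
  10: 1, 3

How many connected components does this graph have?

2

Starting from 0 we can reach 0, 2, 5, 6, 8. That is one component of size 5.
Starting from 1 we can reach 1, 3, 4, 7, 9, 10. That is one component of size 6.
Total: 2 components.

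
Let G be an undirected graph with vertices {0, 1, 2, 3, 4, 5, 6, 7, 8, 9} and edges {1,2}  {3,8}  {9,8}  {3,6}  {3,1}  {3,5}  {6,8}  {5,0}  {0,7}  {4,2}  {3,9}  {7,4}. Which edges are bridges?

none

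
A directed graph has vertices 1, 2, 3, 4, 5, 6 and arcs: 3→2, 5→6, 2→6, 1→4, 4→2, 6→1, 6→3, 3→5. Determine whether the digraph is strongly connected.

From 1 we can reach every vertex (1, 2, 3, 4, 5, 6), and every vertex can reach 1 (1, 2, 3, 4, 5, 6). So the whole graph is one strongly connected component.

Yes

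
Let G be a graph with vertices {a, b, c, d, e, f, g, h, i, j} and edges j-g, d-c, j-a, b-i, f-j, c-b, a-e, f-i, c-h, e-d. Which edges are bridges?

c-h, g-j

The edges on the cycle f-j-a-e-d-c-b-i-f are not bridges since each lies on that cycle.
But removing g-j disconnects g from j; removing h-c disconnects h from c — these are bridges.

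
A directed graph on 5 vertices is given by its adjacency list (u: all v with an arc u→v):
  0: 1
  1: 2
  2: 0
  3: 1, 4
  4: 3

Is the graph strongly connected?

No

There is no directed path from 2 to 3, so the graph is not strongly connected.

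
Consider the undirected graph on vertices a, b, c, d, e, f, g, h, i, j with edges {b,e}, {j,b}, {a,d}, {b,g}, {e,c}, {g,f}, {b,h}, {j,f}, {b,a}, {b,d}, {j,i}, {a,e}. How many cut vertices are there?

3

Removing b increases the component count from 1 to 3, so b is a cut vertex.
Removing e increases the component count from 1 to 2, so e is a cut vertex.
Removing j increases the component count from 1 to 2, so j is a cut vertex.
By contrast removing g leaves 1 component; it is not a cut vertex. No other vertex is a cut vertex either.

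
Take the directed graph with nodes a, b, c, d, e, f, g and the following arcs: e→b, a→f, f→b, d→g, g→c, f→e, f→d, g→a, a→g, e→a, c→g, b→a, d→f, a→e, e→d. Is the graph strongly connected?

From g we can reach every vertex (a, b, c, d, e, f, g), and every vertex can reach g (a, b, c, d, e, f, g). So the whole graph is one strongly connected component.

Yes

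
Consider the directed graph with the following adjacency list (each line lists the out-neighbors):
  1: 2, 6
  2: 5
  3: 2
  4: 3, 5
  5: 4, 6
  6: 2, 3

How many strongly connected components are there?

{2, 3, 4, 5, 6} are all mutually reachable — one SCC of size 5.
{1} is an SCC by itself.
That gives 2 strongly connected components.

2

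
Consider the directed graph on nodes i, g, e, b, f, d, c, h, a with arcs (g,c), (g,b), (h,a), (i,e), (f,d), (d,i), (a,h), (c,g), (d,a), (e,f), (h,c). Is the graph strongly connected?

There is no directed path from g to h, so the graph is not strongly connected.

No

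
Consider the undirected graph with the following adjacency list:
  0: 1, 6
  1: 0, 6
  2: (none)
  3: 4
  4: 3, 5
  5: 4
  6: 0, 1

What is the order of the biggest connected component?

3

2 is isolated — a component by itself.
Starting from 0 we can reach 0, 1, 6. That is one component of size 3.
Starting from 3 we can reach 3, 4, 5. That is one component of size 3.
The largest has 3 vertices.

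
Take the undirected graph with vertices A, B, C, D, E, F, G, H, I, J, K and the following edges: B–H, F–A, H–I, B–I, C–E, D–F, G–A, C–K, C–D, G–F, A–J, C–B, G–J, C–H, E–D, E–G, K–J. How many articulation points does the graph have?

Removing C increases the component count from 1 to 2, so C is a cut vertex.
By contrast removing E leaves 1 component; it is not a cut vertex. No other vertex is a cut vertex either.

1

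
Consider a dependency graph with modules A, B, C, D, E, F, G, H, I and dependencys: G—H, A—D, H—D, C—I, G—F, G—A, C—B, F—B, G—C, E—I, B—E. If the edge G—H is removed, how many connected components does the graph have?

G and H are still connected via G-A-D-H, so the component count stays at 1.

1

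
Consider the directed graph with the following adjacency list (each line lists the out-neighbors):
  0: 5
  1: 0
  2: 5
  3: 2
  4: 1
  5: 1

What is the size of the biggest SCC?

3

{0, 1, 5} are all mutually reachable — one SCC of size 3.
{3} is an SCC by itself.
{2} is an SCC by itself.
{4} is an SCC by itself.
The largest has 3 vertices.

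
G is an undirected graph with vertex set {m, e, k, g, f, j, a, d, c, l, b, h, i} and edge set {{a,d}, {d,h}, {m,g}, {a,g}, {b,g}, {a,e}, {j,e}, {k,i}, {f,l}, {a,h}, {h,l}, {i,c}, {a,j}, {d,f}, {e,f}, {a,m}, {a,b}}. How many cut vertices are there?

2

Removing a increases the component count from 2 to 3, so a is a cut vertex.
Removing i increases the component count from 2 to 3, so i is a cut vertex.
By contrast removing j leaves 2 components; it is not a cut vertex. No other vertex is a cut vertex either.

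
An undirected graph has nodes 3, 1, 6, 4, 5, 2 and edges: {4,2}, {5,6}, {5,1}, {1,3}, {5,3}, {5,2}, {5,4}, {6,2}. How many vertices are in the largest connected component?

6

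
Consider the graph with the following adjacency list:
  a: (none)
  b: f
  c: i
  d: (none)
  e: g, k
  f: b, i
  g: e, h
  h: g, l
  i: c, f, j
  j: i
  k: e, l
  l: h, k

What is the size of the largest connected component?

5

a is isolated — a component by itself.
d is isolated — a component by itself.
Starting from b we can reach b, c, f, i, j. That is one component of size 5.
Starting from e we can reach e, g, h, k, l. That is one component of size 5.
The largest has 5 vertices.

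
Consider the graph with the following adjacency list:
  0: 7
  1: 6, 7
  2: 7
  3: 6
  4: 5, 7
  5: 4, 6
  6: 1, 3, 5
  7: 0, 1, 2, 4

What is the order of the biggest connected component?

8

Starting from 0 we can reach 0, 1, 2, 3, 4, 5, 6, 7. That is one component of size 8.
The largest has 8 vertices.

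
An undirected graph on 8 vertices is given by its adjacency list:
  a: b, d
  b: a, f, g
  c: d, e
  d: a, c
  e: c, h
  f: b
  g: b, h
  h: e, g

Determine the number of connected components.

Starting from a we can reach a, b, c, d, e, f, g, h. That is one component of size 8.
Total: 1 component.

1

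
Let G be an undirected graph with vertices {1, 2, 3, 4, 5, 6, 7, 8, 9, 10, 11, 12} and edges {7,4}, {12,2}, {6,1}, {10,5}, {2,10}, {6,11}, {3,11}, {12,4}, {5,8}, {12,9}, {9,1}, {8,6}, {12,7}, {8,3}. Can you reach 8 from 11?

From 11 we can reach 1, 2, 3, 4, 5, 6, 7, 8, 9, 10, 11, 12, which includes 8.

Yes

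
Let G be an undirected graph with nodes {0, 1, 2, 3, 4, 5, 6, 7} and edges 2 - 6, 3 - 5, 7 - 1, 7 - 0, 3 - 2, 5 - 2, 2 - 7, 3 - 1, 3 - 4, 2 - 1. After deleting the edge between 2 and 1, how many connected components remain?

2 and 1 are still connected via 2-3-1, so the component count stays at 1.

1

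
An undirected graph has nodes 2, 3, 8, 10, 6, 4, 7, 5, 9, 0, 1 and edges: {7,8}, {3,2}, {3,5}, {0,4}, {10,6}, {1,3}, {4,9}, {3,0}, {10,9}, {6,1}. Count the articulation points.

1

Removing 3 increases the component count from 2 to 4, so 3 is a cut vertex.
By contrast removing 5 leaves 2 components; it is not a cut vertex. No other vertex is a cut vertex either.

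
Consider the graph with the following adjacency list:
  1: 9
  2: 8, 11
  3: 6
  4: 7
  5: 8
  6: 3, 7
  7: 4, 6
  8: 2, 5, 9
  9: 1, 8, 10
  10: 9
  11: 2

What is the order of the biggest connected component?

7

Starting from 3 we can reach 3, 4, 6, 7. That is one component of size 4.
Starting from 1 we can reach 1, 2, 5, 8, 9, 10, 11. That is one component of size 7.
The largest has 7 vertices.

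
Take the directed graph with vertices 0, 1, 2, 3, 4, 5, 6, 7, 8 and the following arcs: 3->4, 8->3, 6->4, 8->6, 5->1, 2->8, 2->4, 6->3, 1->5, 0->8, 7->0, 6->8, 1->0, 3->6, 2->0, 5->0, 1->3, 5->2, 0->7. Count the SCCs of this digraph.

5

{3, 6, 8} are all mutually reachable — one SCC of size 3.
{1, 5} are all mutually reachable — one SCC of size 2.
{0, 7} are all mutually reachable — one SCC of size 2.
{4} is an SCC by itself.
{2} is an SCC by itself.
That gives 5 strongly connected components.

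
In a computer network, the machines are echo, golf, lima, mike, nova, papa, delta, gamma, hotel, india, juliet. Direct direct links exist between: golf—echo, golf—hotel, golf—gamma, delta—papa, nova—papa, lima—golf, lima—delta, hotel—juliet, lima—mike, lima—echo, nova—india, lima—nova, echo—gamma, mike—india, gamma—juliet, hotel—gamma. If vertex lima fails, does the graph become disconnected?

Yes

Deleting lima raises the number of components from 1 to 2, so lima is a cut vertex.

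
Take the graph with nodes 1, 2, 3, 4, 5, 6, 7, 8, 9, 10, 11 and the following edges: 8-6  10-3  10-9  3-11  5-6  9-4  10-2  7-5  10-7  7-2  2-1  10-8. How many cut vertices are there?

Removing 2 increases the component count from 1 to 2, so 2 is a cut vertex.
Removing 3 increases the component count from 1 to 2, so 3 is a cut vertex.
Removing 9 increases the component count from 1 to 2, so 9 is a cut vertex.
Likewise 10 is a cut vertex.
By contrast removing 6 leaves 1 component; it is not a cut vertex. No other vertex is a cut vertex either.

4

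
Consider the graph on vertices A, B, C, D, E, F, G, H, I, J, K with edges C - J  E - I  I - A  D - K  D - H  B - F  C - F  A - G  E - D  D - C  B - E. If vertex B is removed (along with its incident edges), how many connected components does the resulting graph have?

With B gone, the remaining components are: {A, C, D, E, F, G, H, I, J, K}.
That is 1 component.

1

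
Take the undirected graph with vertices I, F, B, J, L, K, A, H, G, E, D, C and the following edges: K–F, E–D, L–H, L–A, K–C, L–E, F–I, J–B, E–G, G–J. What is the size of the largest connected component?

8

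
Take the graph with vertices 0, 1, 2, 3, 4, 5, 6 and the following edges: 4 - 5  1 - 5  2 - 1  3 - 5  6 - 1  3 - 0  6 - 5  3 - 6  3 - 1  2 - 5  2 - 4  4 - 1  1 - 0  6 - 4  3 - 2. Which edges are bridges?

The edges on the cycle 3-2-5-3 are not bridges since each lies on that cycle.
Every edge lies on some cycle, so there are no bridges.

none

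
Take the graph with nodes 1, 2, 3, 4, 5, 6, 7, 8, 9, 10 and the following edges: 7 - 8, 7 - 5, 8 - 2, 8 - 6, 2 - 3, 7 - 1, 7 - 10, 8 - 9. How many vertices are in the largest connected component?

4 is isolated — a component by itself.
Starting from 1 we can reach 1, 2, 3, 5, 6, 7, 8, 9, 10. That is one component of size 9.
The largest has 9 vertices.

9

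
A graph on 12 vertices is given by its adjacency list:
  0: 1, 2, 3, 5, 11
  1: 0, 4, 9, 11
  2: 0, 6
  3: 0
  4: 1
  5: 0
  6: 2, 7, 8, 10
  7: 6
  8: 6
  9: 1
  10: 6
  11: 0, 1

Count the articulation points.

Removing 0 increases the component count from 1 to 4, so 0 is a cut vertex.
Removing 1 increases the component count from 1 to 3, so 1 is a cut vertex.
Removing 2 increases the component count from 1 to 2, so 2 is a cut vertex.
Likewise 6 is a cut vertex.
By contrast removing 3 leaves 1 component; it is not a cut vertex. No other vertex is a cut vertex either.

4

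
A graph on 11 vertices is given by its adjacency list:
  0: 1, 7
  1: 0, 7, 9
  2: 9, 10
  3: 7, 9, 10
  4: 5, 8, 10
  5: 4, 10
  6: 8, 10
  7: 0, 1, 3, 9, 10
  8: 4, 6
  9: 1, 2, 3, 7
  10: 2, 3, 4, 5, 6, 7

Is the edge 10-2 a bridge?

No

After removing 10-2, the path 10-3-9-2 still connects them, so the edge is not a bridge.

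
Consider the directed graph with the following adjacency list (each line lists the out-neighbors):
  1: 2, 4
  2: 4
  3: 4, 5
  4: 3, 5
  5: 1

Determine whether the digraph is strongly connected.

From 1 we can reach every vertex (1, 2, 3, 4, 5), and every vertex can reach 1 (1, 2, 3, 4, 5). So the whole graph is one strongly connected component.

Yes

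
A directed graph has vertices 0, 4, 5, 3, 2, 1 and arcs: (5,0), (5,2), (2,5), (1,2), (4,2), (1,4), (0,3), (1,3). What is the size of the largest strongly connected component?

{2, 5} are all mutually reachable — one SCC of size 2.
{3} is an SCC by itself.
{1} is an SCC by itself.
{0} is an SCC by itself.
{4} is an SCC by itself.
The largest has 2 vertices.

2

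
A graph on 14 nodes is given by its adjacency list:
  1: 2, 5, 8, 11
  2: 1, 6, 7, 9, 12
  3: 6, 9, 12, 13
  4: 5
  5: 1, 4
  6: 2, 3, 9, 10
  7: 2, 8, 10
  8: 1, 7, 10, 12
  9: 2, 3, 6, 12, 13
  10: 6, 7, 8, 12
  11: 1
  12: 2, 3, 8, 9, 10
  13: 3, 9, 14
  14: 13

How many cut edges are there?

4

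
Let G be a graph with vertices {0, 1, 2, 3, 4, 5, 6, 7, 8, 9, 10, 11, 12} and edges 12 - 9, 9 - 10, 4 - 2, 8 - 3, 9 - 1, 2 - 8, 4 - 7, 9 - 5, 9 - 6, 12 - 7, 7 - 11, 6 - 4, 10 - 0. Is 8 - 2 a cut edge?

Removing 8 - 2 leaves no path between 8 and 2: the component count goes from 1 to 2. So it is a bridge.

Yes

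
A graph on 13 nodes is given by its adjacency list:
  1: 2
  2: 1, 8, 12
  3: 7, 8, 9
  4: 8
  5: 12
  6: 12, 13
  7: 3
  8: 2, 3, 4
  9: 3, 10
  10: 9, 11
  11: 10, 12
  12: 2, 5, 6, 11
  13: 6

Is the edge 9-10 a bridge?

No

After removing 9-10, the path 9-3-8-2-12-11-10 still connects them, so the edge is not a bridge.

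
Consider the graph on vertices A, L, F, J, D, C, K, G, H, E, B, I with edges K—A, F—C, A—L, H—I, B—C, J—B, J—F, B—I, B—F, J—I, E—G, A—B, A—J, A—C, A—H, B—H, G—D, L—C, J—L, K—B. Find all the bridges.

D-G, E-G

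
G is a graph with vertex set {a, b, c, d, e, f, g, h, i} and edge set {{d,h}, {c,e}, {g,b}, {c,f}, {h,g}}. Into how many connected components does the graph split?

4

i is isolated — a component by itself.
a is isolated — a component by itself.
Starting from c we can reach c, e, f. That is one component of size 3.
Starting from b we can reach b, d, g, h. That is one component of size 4.
Total: 4 components.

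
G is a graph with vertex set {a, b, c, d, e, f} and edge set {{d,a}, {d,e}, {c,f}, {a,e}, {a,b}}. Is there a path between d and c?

The component containing d is {a, b, d, e}, and c is not in it.

No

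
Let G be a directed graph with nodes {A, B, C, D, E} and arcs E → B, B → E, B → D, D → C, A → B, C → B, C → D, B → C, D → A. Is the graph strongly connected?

Yes

From E we can reach every vertex (A, B, C, D, E), and every vertex can reach E (A, B, C, D, E). So the whole graph is one strongly connected component.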